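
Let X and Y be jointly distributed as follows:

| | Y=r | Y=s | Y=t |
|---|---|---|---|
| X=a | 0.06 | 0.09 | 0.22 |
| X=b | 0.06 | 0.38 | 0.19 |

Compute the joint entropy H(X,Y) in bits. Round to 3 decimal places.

H(X,Y) = −Σ p(x,y)·log₂ p(x,y) over all 6 cells.
  cell (a,r): −0.06·log₂0.06 = 0.2435
  cell (a,s): −0.09·log₂0.09 = 0.3127
  cell (a,t): −0.22·log₂0.22 = 0.4806
  cell (b,r): −0.06·log₂0.06 = 0.2435
  cell (b,s): −0.38·log₂0.38 = 0.5305
  cell (b,t): −0.19·log₂0.19 = 0.4552
Sum = 2.266 bits.

2.266 bits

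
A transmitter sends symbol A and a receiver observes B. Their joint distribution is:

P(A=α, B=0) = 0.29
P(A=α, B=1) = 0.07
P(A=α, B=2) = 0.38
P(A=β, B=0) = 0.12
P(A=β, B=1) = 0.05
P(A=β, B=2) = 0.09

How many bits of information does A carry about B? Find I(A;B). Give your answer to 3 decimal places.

Marginals: p(A) = (0.7400, 0.2600), p(B) = (0.4100, 0.1200, 0.4700).
I(A;B) = H(A) + H(B) − H(A,B).
H(A) = 0.8267, H(B) = 1.4064, H(A,B) = 2.2127.
I(A;B) = 0.8267 + 1.4064 − 2.2127 = 0.020 bits.

0.020 bits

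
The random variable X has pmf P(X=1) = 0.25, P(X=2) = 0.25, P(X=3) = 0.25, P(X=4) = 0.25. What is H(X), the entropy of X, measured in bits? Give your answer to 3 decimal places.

2.000 bits

H(X) = −Σ p·log₂ p.
  −(0.25)·log₂(0.25) = 0.5000
  −(0.25)·log₂(0.25) = 0.5000
  −(0.25)·log₂(0.25) = 0.5000
  −(0.25)·log₂(0.25) = 0.5000
Sum: 0.5000 + 0.5000 + 0.5000 + 0.5000 = 2.000 bits.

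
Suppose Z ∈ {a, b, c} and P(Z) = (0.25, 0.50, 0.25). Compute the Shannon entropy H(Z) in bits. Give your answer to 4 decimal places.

1.5000 bits

H(Z) = −Σ p·log₂ p.
  −(0.25)·log₂(0.25) = 0.50000
  −(0.50)·log₂(0.50) = 0.50000
  −(0.25)·log₂(0.25) = 0.50000
Sum: 0.50000 + 0.50000 + 0.50000 = 1.5000 bits.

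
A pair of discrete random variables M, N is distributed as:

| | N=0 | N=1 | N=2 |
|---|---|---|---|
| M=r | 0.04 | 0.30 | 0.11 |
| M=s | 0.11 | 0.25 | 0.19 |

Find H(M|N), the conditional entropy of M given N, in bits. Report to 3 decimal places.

0.957 bits

Chain rule: H(M|N) = H(M,N) − H(N).
Marginals: p(M) = (0.4500, 0.5500), p(N) = (0.1500, 0.5500, 0.3000).
H(M,N) = 2.3626 bits; H(N) = 1.4060 bits.
H(M|N) = 2.3626 − 1.4060 = 0.957 bits.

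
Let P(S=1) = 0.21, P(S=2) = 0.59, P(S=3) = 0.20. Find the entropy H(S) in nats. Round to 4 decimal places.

0.9609 nats

H(S) = −Σ p·ln p.
  −(0.21)·ln(0.21) = 0.32774
  −(0.59)·ln(0.59) = 0.31130
  −(0.20)·ln(0.20) = 0.32189
Sum: 0.32774 + 0.31130 + 0.32189 = 0.9609 nats.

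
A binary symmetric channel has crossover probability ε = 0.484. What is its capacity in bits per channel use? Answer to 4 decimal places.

Binary symmetric channel: C = 1 − h₂(ε) where h₂ is the binary entropy function.
h₂(0.484) = −0.484·log₂0.484 − 0.516·log₂0.516 = 0.9993.
C = 1 − 0.9993 = 0.0007 bits per channel use.

0.0007 bits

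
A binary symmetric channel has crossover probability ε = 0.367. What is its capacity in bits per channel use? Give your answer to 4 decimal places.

0.0517 bits

Binary symmetric channel: C = 1 − h₂(ε) where h₂ is the binary entropy function.
h₂(0.367) = −0.367·log₂0.367 − 0.633·log₂0.633 = 0.9483.
C = 1 − 0.9483 = 0.0517 bits per channel use.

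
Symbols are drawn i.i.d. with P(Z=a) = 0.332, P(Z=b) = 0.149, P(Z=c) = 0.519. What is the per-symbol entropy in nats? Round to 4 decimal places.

H(Z) = −Σ p·ln p.
  −(0.332)·ln(0.332) = 0.36607
  −(0.149)·ln(0.149) = 0.28367
  −(0.519)·ln(0.519) = 0.34039
Sum: 0.36607 + 0.28367 + 0.34039 = 0.9901 nats.

0.9901 nats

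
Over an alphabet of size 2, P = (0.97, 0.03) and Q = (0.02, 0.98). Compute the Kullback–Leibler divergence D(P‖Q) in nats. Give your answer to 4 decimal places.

D(P‖Q) = Σ p·ln(p/q).
  0.97·ln(0.97/0.02) = 3.76512
  0.03·ln(0.03/0.98) = -0.10459
D(P‖Q) = 3.6605 nats.

3.6605 nats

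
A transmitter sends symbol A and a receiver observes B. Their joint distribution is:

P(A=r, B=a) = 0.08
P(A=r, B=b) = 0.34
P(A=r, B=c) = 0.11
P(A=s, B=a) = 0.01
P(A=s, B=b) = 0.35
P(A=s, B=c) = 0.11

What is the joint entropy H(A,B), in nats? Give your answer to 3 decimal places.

1.468 nats

H(A,B) = −Σ p(x,y)·ln p(x,y) over all 6 cells.
  cell (r,a): −0.08·ln0.08 = 0.2021
  cell (r,b): −0.34·ln0.34 = 0.3668
  cell (r,c): −0.11·ln0.11 = 0.2428
  cell (s,a): −0.01·ln0.01 = 0.0461
  cell (s,b): −0.35·ln0.35 = 0.3674
  cell (s,c): −0.11·ln0.11 = 0.2428
Sum = 1.468 nats.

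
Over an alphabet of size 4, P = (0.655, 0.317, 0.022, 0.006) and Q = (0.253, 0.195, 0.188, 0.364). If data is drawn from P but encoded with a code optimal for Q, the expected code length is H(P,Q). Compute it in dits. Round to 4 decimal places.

0.6346 dits

H(P,Q) = −Σ p·log₁₀ q.
  −0.655·log₁₀(0.253) = 0.39096
  −0.317·log₁₀(0.195) = 0.22506
  −0.022·log₁₀(0.188) = 0.01597
  −0.006·log₁₀(0.364) = 0.00263
H(P,Q) = 0.6346 dits.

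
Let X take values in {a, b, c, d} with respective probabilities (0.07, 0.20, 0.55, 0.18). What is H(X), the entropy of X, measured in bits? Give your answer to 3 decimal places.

1.653 bits

H(X) = −Σ p·log₂ p.
  −(0.07)·log₂(0.07) = 0.2686
  −(0.20)·log₂(0.20) = 0.4644
  −(0.55)·log₂(0.55) = 0.4744
  −(0.18)·log₂(0.18) = 0.4453
Sum: 0.2686 + 0.4644 + 0.4744 + 0.4453 = 1.653 bits.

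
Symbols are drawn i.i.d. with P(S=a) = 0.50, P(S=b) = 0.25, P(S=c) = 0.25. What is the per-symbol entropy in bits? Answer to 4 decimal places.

1.5000 bits

H(S) = −Σ p·log₂ p.
  −(0.50)·log₂(0.50) = 0.50000
  −(0.25)·log₂(0.25) = 0.50000
  −(0.25)·log₂(0.25) = 0.50000
Sum: 0.50000 + 0.50000 + 0.50000 = 1.5000 bits.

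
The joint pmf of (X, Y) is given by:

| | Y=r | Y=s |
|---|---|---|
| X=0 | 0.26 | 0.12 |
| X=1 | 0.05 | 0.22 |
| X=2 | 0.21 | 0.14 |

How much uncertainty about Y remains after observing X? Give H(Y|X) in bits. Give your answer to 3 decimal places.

Chain rule: H(Y|X) = H(X,Y) − H(X).
Marginals: p(X) = (0.3800, 0.2700, 0.3500), p(Y) = (0.5200, 0.4800).
H(X,Y) = 2.4390 bits; H(X) = 1.5706 bits.
H(Y|X) = 2.4390 − 1.5706 = 0.868 bits.

0.868 bits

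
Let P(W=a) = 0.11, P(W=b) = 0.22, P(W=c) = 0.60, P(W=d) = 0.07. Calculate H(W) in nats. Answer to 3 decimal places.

H(W) = −Σ p·ln p.
  −(0.11)·ln(0.11) = 0.2428
  −(0.22)·ln(0.22) = 0.3331
  −(0.60)·ln(0.60) = 0.3065
  −(0.07)·ln(0.07) = 0.1861
Sum: 0.2428 + 0.3331 + 0.3065 + 0.1861 = 1.069 nats.

1.069 nats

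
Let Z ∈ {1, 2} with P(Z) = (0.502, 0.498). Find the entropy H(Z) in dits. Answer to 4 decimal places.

H(Z) = −Σ p·log₁₀ p.
  −(0.502)·log₁₀(0.502) = 0.15025
  −(0.498)·log₁₀(0.498) = 0.15078
Sum: 0.15025 + 0.15078 = 0.3010 dits.

0.3010 dits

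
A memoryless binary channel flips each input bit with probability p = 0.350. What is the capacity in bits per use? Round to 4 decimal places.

0.0659 bits

Binary symmetric channel: C = 1 − h₂(ε) where h₂ is the binary entropy function.
h₂(0.350) = −0.350·log₂0.350 − 0.650·log₂0.650 = 0.9341.
C = 1 − 0.9341 = 0.0659 bits per channel use.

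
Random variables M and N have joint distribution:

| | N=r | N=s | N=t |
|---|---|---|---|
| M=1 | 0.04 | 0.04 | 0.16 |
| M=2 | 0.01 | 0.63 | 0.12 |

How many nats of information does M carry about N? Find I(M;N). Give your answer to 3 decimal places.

0.183 nats

Marginals: p(M) = (0.2400, 0.7600), p(N) = (0.0500, 0.6700, 0.2800).
I(M;N) = H(M) + H(N) − H(M,N).
H(M) = 0.5511, H(N) = 0.7745, H(M,N) = 1.1423.
I(M;N) = 0.5511 + 0.7745 − 1.1423 = 0.183 nats.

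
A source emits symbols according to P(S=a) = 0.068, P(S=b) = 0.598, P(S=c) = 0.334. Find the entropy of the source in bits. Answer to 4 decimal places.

1.2357 bits

H(S) = −Σ p·log₂ p.
  −(0.068)·log₂(0.068) = 0.26373
  −(0.598)·log₂(0.598) = 0.44359
  −(0.334)·log₂(0.334) = 0.52841
Sum: 0.26373 + 0.44359 + 0.52841 = 1.2357 bits.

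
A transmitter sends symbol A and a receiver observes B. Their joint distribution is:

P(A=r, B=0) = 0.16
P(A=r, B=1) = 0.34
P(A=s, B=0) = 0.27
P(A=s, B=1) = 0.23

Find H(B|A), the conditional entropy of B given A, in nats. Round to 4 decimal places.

Marginals: p(A) = (0.5000, 0.5000), p(B) = (0.4300, 0.5700).
H(B|A) = Σ p(A) · H(B|A=·).
  A=r: p=0.5000, H(B|A=r) = 0.6269
  A=s: p=0.5000, H(B|A=s) = 0.6899
Weighted sum = 0.6584 nats.

0.6584 nats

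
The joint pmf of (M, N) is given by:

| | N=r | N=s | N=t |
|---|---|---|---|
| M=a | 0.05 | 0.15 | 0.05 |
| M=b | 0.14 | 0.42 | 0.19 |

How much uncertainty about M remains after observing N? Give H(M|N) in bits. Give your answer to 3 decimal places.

Chain rule: H(M|N) = H(M,N) − H(N).
Marginals: p(M) = (0.2500, 0.7500), p(N) = (0.1900, 0.5700, 0.2400).
H(M,N) = 2.2207 bits; H(N) = 1.4116 bits.
H(M|N) = 2.2207 − 1.4116 = 0.809 bits.

0.809 bits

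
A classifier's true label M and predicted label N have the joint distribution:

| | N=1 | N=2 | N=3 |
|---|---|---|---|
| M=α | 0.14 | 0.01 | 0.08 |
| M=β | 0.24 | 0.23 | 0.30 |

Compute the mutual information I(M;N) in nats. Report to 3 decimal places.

0.052 nats

Marginals: p(M) = (0.2300, 0.7700), p(N) = (0.3800, 0.2400, 0.3800).
I(M;N) = H(M) + H(N) − H(M,N).
H(M) = 0.5393, H(N) = 1.0779, H(M,N) = 1.5651.
I(M;N) = 0.5393 + 1.0779 − 1.5651 = 0.052 nats.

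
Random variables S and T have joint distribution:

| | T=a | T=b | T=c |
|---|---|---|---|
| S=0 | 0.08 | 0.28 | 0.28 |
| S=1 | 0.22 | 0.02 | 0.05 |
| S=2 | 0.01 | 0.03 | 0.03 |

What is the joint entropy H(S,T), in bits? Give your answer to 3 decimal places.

2.499 bits

H(S,T) = −Σ p(x,y)·log₂ p(x,y) over all 9 cells.
  cell (0,a): −0.08·log₂0.08 = 0.2915
  cell (0,b): −0.28·log₂0.28 = 0.5142
  cell (0,c): −0.28·log₂0.28 = 0.5142
  cell (1,a): −0.22·log₂0.22 = 0.4806
  cell (1,b): −0.02·log₂0.02 = 0.1129
  cell (1,c): −0.05·log₂0.05 = 0.2161
  cell (2,a): −0.01·log₂0.01 = 0.0664
  cell (2,b): −0.03·log₂0.03 = 0.1518
  cell (2,c): −0.03·log₂0.03 = 0.1518
Sum = 2.499 bits.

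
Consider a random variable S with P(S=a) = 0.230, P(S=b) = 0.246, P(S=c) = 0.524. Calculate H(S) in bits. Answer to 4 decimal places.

H(S) = −Σ p·log₂ p.
  −(0.230)·log₂(0.230) = 0.48767
  −(0.246)·log₂(0.246) = 0.49772
  −(0.524)·log₂(0.524) = 0.48856
Sum: 0.48767 + 0.49772 + 0.48856 = 1.4739 bits.

1.4739 bits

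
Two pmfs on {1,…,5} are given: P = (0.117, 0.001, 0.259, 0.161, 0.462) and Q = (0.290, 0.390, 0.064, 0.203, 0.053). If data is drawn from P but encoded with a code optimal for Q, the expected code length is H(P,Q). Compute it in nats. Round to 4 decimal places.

2.4716 nats

H(P,Q) = −Σ p·ln q.
  −0.117·ln(0.290) = 0.14483
  −0.001·ln(0.390) = 0.00094
  −0.259·ln(0.064) = 0.71196
  −0.161·ln(0.203) = 0.25672
  −0.462·ln(0.053) = 1.35711
H(P,Q) = 2.4716 nats.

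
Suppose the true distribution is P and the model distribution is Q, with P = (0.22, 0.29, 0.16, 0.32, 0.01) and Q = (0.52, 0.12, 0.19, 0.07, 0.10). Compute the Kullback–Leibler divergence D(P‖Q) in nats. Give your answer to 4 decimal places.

0.5025 nats

D(P‖Q) = Σ p·ln(p/q).
  0.22·ln(0.22/0.52) = -0.18924
  0.29·ln(0.29/0.12) = 0.25589
  0.16·ln(0.16/0.19) = -0.02750
  0.32·ln(0.32/0.07) = 0.48634
  0.01·ln(0.01/0.10) = -0.02303
D(P‖Q) = 0.5025 nats.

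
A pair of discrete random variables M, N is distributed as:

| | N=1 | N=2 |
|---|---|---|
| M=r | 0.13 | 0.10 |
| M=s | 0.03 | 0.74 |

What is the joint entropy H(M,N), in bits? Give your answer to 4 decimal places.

1.1881 bits

H(M,N) = −Σ p(x,y)·log₂ p(x,y) over all 4 cells.
  cell (r,1): −0.13·log₂0.13 = 0.38264
  cell (r,2): −0.10·log₂0.10 = 0.33219
  cell (s,1): −0.03·log₂0.03 = 0.15177
  cell (s,2): −0.74·log₂0.74 = 0.32146
Sum = 1.1881 bits.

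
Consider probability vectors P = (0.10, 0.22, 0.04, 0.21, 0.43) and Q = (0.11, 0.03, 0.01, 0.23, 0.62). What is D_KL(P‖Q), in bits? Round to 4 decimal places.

0.4441 bits

D(P‖Q) = Σ p·log₂(p/q).
  0.10·log₂(0.10/0.11) = -0.01375
  0.22·log₂(0.22/0.03) = 0.63238
  0.04·log₂(0.04/0.01) = 0.08000
  0.21·log₂(0.21/0.23) = -0.02756
  0.43·log₂(0.43/0.62) = -0.22701
D(P‖Q) = 0.4441 bits.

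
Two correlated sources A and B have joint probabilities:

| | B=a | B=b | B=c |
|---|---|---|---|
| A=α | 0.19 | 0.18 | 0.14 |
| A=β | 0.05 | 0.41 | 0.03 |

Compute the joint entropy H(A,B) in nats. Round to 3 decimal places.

H(A,B) = −Σ p(x,y)·ln p(x,y) over all 6 cells.
  cell (α,a): −0.19·ln0.19 = 0.3155
  cell (α,b): −0.18·ln0.18 = 0.3087
  cell (α,c): −0.14·ln0.14 = 0.2753
  cell (β,a): −0.05·ln0.05 = 0.1498
  cell (β,b): −0.41·ln0.41 = 0.3656
  cell (β,c): −0.03·ln0.03 = 0.1052
Sum = 1.520 nats.

1.520 nats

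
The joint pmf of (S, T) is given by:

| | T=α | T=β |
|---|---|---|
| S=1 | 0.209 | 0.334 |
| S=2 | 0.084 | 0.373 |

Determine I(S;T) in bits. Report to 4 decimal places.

Marginals: p(S) = (0.5430, 0.4570), p(T) = (0.2930, 0.7070).
I(S;T) = Σ p(x,y)·log₂[p(x,y)/(p(x)p(y))].
  (1,α): 0.209·log₂(1.3136) = 0.08226
  (1,β): 0.334·log₂(0.8700) = -0.06710
  (2,α): 0.084·log₂(0.6273) = -0.05651
  (2,β): 0.373·log₂(1.1544) = 0.07729
Sum = 0.0359 bits.

0.0359 bits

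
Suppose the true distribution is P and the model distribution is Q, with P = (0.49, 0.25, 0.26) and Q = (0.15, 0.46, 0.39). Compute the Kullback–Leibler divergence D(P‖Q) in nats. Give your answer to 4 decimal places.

0.3222 nats

D(P‖Q) = Σ p·ln(p/q).
  0.49·ln(0.49/0.15) = 0.58005
  0.25·ln(0.25/0.46) = -0.15244
  0.26·ln(0.26/0.39) = -0.10542
D(P‖Q) = 0.3222 nats.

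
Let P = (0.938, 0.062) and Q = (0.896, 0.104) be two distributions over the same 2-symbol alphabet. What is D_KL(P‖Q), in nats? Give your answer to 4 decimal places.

D(P‖Q) = Σ p·ln(p/q).
  0.938·ln(0.938/0.896) = 0.04297
  0.062·ln(0.062/0.104) = -0.03207
D(P‖Q) = 0.0109 nats.

0.0109 nats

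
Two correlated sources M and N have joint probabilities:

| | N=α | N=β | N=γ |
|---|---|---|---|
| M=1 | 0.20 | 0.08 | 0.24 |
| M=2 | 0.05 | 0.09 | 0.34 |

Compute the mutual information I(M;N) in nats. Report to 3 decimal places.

Marginals: p(M) = (0.5200, 0.4800), p(N) = (0.2500, 0.1700, 0.5800).
I(M;N) = H(M) + H(N) − H(M,N).
H(M) = 0.6923, H(N) = 0.9637, H(M,N) = 1.5998.
I(M;N) = 0.6923 + 0.9637 − 1.5998 = 0.056 nats.

0.056 nats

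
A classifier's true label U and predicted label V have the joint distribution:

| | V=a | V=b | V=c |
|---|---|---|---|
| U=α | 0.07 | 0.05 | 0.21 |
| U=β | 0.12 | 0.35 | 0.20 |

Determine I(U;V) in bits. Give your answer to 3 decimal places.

Marginals: p(U) = (0.3300, 0.6700), p(V) = (0.1900, 0.4000, 0.4100).
I(U;V) = Σ p(x,y)·log₂[p(x,y)/(p(x)p(y))].
  (α,a): 0.07·log₂(1.1164) = 0.0111
  (α,b): 0.05·log₂(0.3788) = -0.0700
  (α,c): 0.21·log₂(1.5521) = 0.1332
  (β,a): 0.12·log₂(0.9427) = -0.0102
  (β,b): 0.35·log₂(1.3060) = 0.1348
  (β,c): 0.20·log₂(0.7281) = -0.0916
Sum = 0.107 bits.

0.107 bits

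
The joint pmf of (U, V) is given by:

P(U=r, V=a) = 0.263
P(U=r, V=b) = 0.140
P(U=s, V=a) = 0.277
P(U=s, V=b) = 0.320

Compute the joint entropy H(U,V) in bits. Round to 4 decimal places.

1.9429 bits

H(U,V) = −Σ p(x,y)·log₂ p(x,y) over all 4 cells.
  cell (r,a): −0.263·log₂0.263 = 0.50677
  cell (r,b): −0.140·log₂0.140 = 0.39711
  cell (s,a): −0.277·log₂0.277 = 0.51302
  cell (s,b): −0.320·log₂0.320 = 0.52603
Sum = 1.9429 bits.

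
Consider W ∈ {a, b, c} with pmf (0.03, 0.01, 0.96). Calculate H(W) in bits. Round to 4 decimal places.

0.2747 bits

H(W) = −Σ p·log₂ p.
  −(0.03)·log₂(0.03) = 0.15177
  −(0.01)·log₂(0.01) = 0.06644
  −(0.96)·log₂(0.96) = 0.05654
Sum: 0.15177 + 0.06644 + 0.05654 = 0.2747 bits.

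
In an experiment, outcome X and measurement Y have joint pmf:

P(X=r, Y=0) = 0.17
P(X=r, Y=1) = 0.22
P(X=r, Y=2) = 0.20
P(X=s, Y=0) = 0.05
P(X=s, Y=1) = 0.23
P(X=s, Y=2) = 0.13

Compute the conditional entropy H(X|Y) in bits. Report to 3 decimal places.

0.939 bits

Marginals: p(X) = (0.5900, 0.4100), p(Y) = (0.2200, 0.4500, 0.3300).
H(X|Y) = Σ p(Y) · H(X|Y=·).
  Y=0: p=0.2200, H(X|Y=0) = 0.7732
  Y=1: p=0.4500, H(X|Y=1) = 0.9996
  Y=2: p=0.3300, H(X|Y=2) = 0.9673
Weighted sum = 0.939 bits.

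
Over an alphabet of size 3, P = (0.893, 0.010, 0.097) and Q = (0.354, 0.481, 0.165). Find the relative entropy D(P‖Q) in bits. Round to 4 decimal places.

D(P‖Q) = Σ p·log₂(p/q).
  0.893·log₂(0.893/0.354) = 1.19208
  0.010·log₂(0.010/0.481) = -0.05588
  0.097·log₂(0.097/0.165) = -0.07434
D(P‖Q) = 1.0619 bits.

1.0619 bits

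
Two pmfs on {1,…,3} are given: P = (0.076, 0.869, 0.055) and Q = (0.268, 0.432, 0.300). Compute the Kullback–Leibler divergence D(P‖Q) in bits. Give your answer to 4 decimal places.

D(P‖Q) = Σ p·log₂(p/q).
  0.076·log₂(0.076/0.268) = -0.13818
  0.869·log₂(0.869/0.432) = 0.87623
  0.055·log₂(0.055/0.300) = -0.13461
D(P‖Q) = 0.6034 bits.

0.6034 bits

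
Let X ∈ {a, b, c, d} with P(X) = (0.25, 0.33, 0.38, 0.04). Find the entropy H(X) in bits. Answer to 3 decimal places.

H(X) = −Σ p·log₂ p.
  −(0.25)·log₂(0.25) = 0.5000
  −(0.33)·log₂(0.33) = 0.5278
  −(0.38)·log₂(0.38) = 0.5305
  −(0.04)·log₂(0.04) = 0.1858
Sum: 0.5000 + 0.5278 + 0.5305 + 0.1858 = 1.744 bits.

1.744 bits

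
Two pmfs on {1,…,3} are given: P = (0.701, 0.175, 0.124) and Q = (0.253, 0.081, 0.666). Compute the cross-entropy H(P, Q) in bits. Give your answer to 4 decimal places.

H(P,Q) = −Σ p·log₂ q.
  −0.701·log₂(0.253) = 1.38994
  −0.175·log₂(0.081) = 0.63454
  −0.124·log₂(0.666) = 0.07271
H(P,Q) = 2.0972 bits.

2.0972 bits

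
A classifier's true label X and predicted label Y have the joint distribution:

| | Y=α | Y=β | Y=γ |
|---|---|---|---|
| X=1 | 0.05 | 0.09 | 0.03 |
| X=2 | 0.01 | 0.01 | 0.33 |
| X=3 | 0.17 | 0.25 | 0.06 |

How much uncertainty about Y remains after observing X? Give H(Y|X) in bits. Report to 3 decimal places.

1.046 bits

Marginals: p(X) = (0.1700, 0.3500, 0.4800), p(Y) = (0.2300, 0.3500, 0.4200).
H(Y|X) = Σ p(X) · H(Y|X=·).
  X=1: p=0.1700, H(Y|X=1) = 1.4466
  X=2: p=0.3500, H(Y|X=2) = 0.3731
  X=3: p=0.4800, H(Y|X=3) = 1.3955
Weighted sum = 1.046 bits.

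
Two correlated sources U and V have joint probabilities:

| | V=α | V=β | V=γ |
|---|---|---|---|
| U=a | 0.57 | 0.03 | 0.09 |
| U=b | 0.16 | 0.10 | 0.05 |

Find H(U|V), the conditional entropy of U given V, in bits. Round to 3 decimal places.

0.787 bits

Chain rule: H(U|V) = H(U,V) − H(V).
Marginals: p(U) = (0.6900, 0.3100), p(V) = (0.7300, 0.1300, 0.1400).
H(U,V) = 1.8980 bits; H(V) = 1.1112 bits.
H(U|V) = 1.8980 − 1.1112 = 0.787 bits.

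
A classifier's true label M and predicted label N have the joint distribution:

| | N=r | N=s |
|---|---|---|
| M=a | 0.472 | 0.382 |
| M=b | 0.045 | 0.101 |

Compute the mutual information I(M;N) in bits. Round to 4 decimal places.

0.0219 bits

Marginals: p(M) = (0.8540, 0.1460), p(N) = (0.5170, 0.4830).
I(M;N) = H(M) + H(N) − H(M,N).
H(M) = 0.5997, H(N) = 0.9992, H(M,N) = 1.5770.
I(M;N) = 0.5997 + 0.9992 − 1.5770 = 0.0219 bits.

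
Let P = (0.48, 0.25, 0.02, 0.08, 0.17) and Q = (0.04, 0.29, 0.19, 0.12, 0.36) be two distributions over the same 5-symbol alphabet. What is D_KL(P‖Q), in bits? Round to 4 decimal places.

1.3715 bits

D(P‖Q) = Σ p·log₂(p/q).
  0.48·log₂(0.48/0.04) = 1.72078
  0.25·log₂(0.25/0.29) = -0.05353
  0.02·log₂(0.02/0.19) = -0.06496
  0.08·log₂(0.08/0.12) = -0.04680
  0.17·log₂(0.17/0.36) = -0.18402
D(P‖Q) = 1.3715 bits.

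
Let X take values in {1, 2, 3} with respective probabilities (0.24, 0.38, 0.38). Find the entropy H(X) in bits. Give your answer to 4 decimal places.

H(X) = −Σ p·log₂ p.
  −(0.24)·log₂(0.24) = 0.49413
  −(0.38)·log₂(0.38) = 0.53045
  −(0.38)·log₂(0.38) = 0.53045
Sum: 0.49413 + 0.53045 + 0.53045 = 1.5550 bits.

1.5550 bits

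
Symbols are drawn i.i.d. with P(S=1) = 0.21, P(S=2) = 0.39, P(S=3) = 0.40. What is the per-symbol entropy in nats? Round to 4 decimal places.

H(S) = −Σ p·ln p.
  −(0.21)·ln(0.21) = 0.32774
  −(0.39)·ln(0.39) = 0.36723
  −(0.40)·ln(0.40) = 0.36652
Sum: 0.32774 + 0.36723 + 0.36652 = 1.0615 nats.

1.0615 nats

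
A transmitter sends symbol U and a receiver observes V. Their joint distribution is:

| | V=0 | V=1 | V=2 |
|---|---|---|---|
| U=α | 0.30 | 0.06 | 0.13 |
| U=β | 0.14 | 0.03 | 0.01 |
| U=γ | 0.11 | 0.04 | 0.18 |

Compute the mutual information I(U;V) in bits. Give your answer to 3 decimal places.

Marginals: p(U) = (0.4900, 0.1800, 0.3300), p(V) = (0.5500, 0.1300, 0.3200).
I(U;V) = Σ p(x,y)·log₂[p(x,y)/(p(x)p(y))].
  (α,0): 0.30·log₂(1.1132) = 0.0464
  (α,1): 0.06·log₂(0.9419) = -0.0052
  (α,2): 0.13·log₂(0.8291) = -0.0352
  (β,0): 0.14·log₂(1.4141) = 0.0700
  (β,1): 0.03·log₂(1.2821) = 0.0108
  (β,2): 0.01·log₂(0.1736) = -0.0253
  (γ,0): 0.11·log₂(0.6061) = -0.0795
  (γ,1): 0.04·log₂(0.9324) = -0.0040
  (γ,2): 0.18·log₂(1.7045) = 0.1385
Sum = 0.117 bits.

0.117 bits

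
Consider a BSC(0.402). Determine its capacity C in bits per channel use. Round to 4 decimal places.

0.0279 bits

Binary symmetric channel: C = 1 − h₂(ε) where h₂ is the binary entropy function.
h₂(0.402) = −0.402·log₂0.402 − 0.598·log₂0.598 = 0.9721.
C = 1 − 0.9721 = 0.0279 bits per channel use.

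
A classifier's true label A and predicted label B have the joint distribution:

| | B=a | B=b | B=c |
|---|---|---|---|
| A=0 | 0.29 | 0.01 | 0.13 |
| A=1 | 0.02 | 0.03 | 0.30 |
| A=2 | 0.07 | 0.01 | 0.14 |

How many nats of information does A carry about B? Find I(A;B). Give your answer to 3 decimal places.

Marginals: p(A) = (0.4300, 0.3500, 0.2200), p(B) = (0.3800, 0.0500, 0.5700).
I(A;B) = H(A) + H(B) − H(A,B).
H(A) = 1.0635, H(B) = 0.8379, H(A,B) = 1.7223.
I(A;B) = 1.0635 + 0.8379 − 1.7223 = 0.179 nats.

0.179 nats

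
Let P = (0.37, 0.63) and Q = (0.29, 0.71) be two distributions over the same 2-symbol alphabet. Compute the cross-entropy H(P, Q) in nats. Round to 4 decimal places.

0.6738 nats

H(P,Q) = −Σ p·ln q.
  −0.37·ln(0.29) = 0.45801
  −0.63·ln(0.71) = 0.21577
H(P,Q) = 0.6738 nats.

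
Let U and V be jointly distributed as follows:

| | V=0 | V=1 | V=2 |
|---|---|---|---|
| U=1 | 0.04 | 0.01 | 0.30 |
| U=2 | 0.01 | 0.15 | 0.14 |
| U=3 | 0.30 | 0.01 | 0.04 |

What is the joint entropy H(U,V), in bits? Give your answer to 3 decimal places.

2.421 bits

H(U,V) = −Σ p(x,y)·log₂ p(x,y) over all 9 cells.
  cell (1,0): −0.04·log₂0.04 = 0.1858
  cell (1,1): −0.01·log₂0.01 = 0.0664
  cell (1,2): −0.30·log₂0.30 = 0.5211
  cell (2,0): −0.01·log₂0.01 = 0.0664
  cell (2,1): −0.15·log₂0.15 = 0.4105
  cell (2,2): −0.14·log₂0.14 = 0.3971
  cell (3,0): −0.30·log₂0.30 = 0.5211
  cell (3,1): −0.01·log₂0.01 = 0.0664
  cell (3,2): −0.04·log₂0.04 = 0.1858
Sum = 2.421 bits.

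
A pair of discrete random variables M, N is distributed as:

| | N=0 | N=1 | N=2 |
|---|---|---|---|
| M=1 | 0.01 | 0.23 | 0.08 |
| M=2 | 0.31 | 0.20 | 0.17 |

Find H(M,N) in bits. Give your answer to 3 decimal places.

2.268 bits

H(M,N) = −Σ p(x,y)·log₂ p(x,y) over all 6 cells.
  cell (1,0): −0.01·log₂0.01 = 0.0664
  cell (1,1): −0.23·log₂0.23 = 0.4877
  cell (1,2): −0.08·log₂0.08 = 0.2915
  cell (2,0): −0.31·log₂0.31 = 0.5238
  cell (2,1): −0.20·log₂0.20 = 0.4644
  cell (2,2): −0.17·log₂0.17 = 0.4346
Sum = 2.268 bits.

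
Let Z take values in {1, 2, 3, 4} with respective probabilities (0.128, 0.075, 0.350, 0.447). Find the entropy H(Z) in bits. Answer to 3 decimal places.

H(Z) = −Σ p·log₂ p.
  −(0.128)·log₂(0.128) = 0.3796
  −(0.075)·log₂(0.075) = 0.2803
  −(0.350)·log₂(0.350) = 0.5301
  −(0.447)·log₂(0.447) = 0.5193
Sum: 0.3796 + 0.2803 + 0.5301 + 0.5193 = 1.709 bits.

1.709 bits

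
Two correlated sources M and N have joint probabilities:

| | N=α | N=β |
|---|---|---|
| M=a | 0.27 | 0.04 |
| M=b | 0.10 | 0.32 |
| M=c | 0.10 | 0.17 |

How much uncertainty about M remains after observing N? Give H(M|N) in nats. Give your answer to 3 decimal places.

0.917 nats

Chain rule: H(M|N) = H(M,N) − H(N).
Marginals: p(M) = (0.3100, 0.4200, 0.2700), p(N) = (0.4700, 0.5300).
H(M,N) = 1.6086 nats; H(N) = 0.6913 nats.
H(M|N) = 1.6086 − 0.6913 = 0.917 nats.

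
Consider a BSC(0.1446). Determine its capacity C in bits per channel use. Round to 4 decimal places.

0.4038 bits

Binary symmetric channel: C = 1 − h₂(ε) where h₂ is the binary entropy function.
h₂(0.1446) = −0.1446·log₂0.1446 − 0.8554·log₂0.8554 = 0.5962.
C = 1 − 0.5962 = 0.4038 bits per channel use.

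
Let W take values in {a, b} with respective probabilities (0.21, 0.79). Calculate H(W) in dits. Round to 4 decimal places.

0.2232 dits

H(W) = −Σ p·log₁₀ p.
  −(0.21)·log₁₀(0.21) = 0.14233
  −(0.79)·log₁₀(0.79) = 0.08087
Sum: 0.14233 + 0.08087 = 0.2232 dits.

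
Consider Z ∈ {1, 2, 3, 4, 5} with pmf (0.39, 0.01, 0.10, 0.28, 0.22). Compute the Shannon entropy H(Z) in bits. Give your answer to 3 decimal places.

H(Z) = −Σ p·log₂ p.
  −(0.39)·log₂(0.39) = 0.5298
  −(0.01)·log₂(0.01) = 0.0664
  −(0.10)·log₂(0.10) = 0.3322
  −(0.28)·log₂(0.28) = 0.5142
  −(0.22)·log₂(0.22) = 0.4806
Sum: 0.5298 + 0.0664 + 0.3322 + 0.5142 + 0.4806 = 1.923 bits.

1.923 bits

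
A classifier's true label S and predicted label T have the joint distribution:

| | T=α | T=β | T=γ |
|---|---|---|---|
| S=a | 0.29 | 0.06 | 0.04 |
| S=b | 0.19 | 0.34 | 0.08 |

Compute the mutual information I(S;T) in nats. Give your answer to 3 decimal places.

Marginals: p(S) = (0.3900, 0.6100), p(T) = (0.4800, 0.4000, 0.1200).
I(S;T) = H(S) + H(T) − H(S,T).
H(S) = 0.6687, H(T) = 0.9733, H(S,T) = 1.5409.
I(S;T) = 0.6687 + 0.9733 − 1.5409 = 0.101 nats.

0.101 nats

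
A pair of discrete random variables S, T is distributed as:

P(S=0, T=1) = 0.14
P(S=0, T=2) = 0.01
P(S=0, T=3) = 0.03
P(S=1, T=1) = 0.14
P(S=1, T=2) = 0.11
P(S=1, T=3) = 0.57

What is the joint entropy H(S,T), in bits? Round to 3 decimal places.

H(S,T) = −Σ p(x,y)·log₂ p(x,y) over all 6 cells.
  cell (0,1): −0.14·log₂0.14 = 0.3971
  cell (0,2): −0.01·log₂0.01 = 0.0664
  cell (0,3): −0.03·log₂0.03 = 0.1518
  cell (1,1): −0.14·log₂0.14 = 0.3971
  cell (1,2): −0.11·log₂0.11 = 0.3503
  cell (1,3): −0.57·log₂0.57 = 0.4623
Sum = 1.825 bits.

1.825 bits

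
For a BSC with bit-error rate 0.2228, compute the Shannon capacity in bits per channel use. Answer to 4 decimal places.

0.2348 bits

Binary symmetric channel: C = 1 − h₂(ε) where h₂ is the binary entropy function.
h₂(0.2228) = −0.2228·log₂0.2228 − 0.7772·log₂0.7772 = 0.7652.
C = 1 − 0.7652 = 0.2348 bits per channel use.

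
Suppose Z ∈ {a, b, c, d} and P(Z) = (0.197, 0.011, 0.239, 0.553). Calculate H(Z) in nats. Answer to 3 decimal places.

H(Z) = −Σ p·ln p.
  −(0.197)·ln(0.197) = 0.3200
  −(0.011)·ln(0.011) = 0.0496
  −(0.239)·ln(0.239) = 0.3421
  −(0.553)·ln(0.553) = 0.3276
Sum: 0.3200 + 0.0496 + 0.3421 + 0.3276 = 1.039 nats.

1.039 nats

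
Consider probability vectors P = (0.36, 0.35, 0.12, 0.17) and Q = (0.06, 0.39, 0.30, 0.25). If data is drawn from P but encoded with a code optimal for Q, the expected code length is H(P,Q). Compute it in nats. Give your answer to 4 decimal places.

H(P,Q) = −Σ p·ln q.
  −0.36·ln(0.06) = 1.01283
  −0.35·ln(0.39) = 0.32956
  −0.12·ln(0.30) = 0.14448
  −0.17·ln(0.25) = 0.23567
H(P,Q) = 1.7225 nats.

1.7225 nats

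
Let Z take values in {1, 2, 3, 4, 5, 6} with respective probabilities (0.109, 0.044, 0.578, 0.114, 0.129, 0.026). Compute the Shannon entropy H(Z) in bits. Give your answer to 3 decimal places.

H(Z) = −Σ p·log₂ p.
  −(0.109)·log₂(0.109) = 0.3485
  −(0.044)·log₂(0.044) = 0.1983
  −(0.578)·log₂(0.578) = 0.4571
  −(0.114)·log₂(0.114) = 0.3571
  −(0.129)·log₂(0.129) = 0.3811
  −(0.026)·log₂(0.026) = 0.1369
Sum: 0.3485 + 0.1983 + 0.4571 + 0.3571 + 0.3811 + 0.1369 = 1.879 bits.

1.879 bits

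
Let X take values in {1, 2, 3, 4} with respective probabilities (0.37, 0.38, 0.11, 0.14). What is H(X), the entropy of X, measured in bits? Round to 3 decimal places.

1.809 bits

H(X) = −Σ p·log₂ p.
  −(0.37)·log₂(0.37) = 0.5307
  −(0.38)·log₂(0.38) = 0.5305
  −(0.11)·log₂(0.11) = 0.3503
  −(0.14)·log₂(0.14) = 0.3971
Sum: 0.5307 + 0.5305 + 0.3503 + 0.3971 = 1.809 bits.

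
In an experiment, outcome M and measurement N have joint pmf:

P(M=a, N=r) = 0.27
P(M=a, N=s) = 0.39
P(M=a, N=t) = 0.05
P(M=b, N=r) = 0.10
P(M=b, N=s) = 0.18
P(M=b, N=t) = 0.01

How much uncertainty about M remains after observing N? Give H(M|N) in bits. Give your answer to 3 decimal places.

0.863 bits

Chain rule: H(M|N) = H(M,N) − H(N).
Marginals: p(M) = (0.7100, 0.2900), p(N) = (0.3700, 0.5700, 0.0600).
H(M,N) = 2.0999 bits; H(N) = 1.2365 bits.
H(M|N) = 2.0999 − 1.2365 = 0.863 bits.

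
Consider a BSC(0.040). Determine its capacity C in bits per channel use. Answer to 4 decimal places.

Binary symmetric channel: C = 1 − h₂(ε) where h₂ is the binary entropy function.
h₂(0.040) = −0.040·log₂0.040 − 0.960·log₂0.960 = 0.2423.
C = 1 − 0.2423 = 0.7577 bits per channel use.

0.7577 bits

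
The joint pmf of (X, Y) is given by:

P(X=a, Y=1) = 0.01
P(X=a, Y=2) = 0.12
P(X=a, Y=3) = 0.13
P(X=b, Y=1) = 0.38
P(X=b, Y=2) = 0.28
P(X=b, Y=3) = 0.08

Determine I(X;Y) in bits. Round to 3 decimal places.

Marginals: p(X) = (0.2600, 0.7400), p(Y) = (0.3900, 0.4000, 0.2100).
I(X;Y) = H(X) + H(Y) − H(X,Y).
H(X) = 0.8267, H(Y) = 1.5314, H(X,Y) = 2.1523.
I(X;Y) = 0.8267 + 1.5314 − 2.1523 = 0.206 bits.

0.206 bits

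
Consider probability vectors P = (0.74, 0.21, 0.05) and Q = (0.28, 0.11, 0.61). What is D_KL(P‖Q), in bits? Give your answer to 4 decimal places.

D(P‖Q) = Σ p·log₂(p/q).
  0.74·log₂(0.74/0.28) = 1.03755
  0.21·log₂(0.21/0.11) = 0.19591
  0.05·log₂(0.05/0.61) = -0.18044
D(P‖Q) = 1.0530 bits.

1.0530 bits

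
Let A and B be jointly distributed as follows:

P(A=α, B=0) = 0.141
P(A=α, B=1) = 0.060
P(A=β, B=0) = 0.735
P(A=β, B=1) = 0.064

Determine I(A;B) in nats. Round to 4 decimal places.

0.0294 nats

Marginals: p(A) = (0.2010, 0.7990), p(B) = (0.8760, 0.1240).
I(A;B) = Σ p(x,y)·ln[p(x,y)/(p(x)p(y))].
  (α,0): 0.141·ln(0.8008) = -0.03132
  (α,1): 0.060·ln(2.4073) = 0.05271
  (β,0): 0.735·ln(1.0501) = 0.03594
  (β,1): 0.064·ln(0.6460) = -0.02797
Sum = 0.0294 nats.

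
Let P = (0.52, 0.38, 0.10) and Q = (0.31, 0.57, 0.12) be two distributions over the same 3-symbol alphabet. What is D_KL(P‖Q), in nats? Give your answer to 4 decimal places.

0.0967 nats

D(P‖Q) = Σ p·ln(p/q).
  0.52·ln(0.52/0.31) = 0.26897
  0.38·ln(0.38/0.57) = -0.15408
  0.10·ln(0.10/0.12) = -0.01823
D(P‖Q) = 0.0967 nats.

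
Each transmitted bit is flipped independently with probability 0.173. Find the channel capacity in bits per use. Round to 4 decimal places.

0.3355 bits

Binary symmetric channel: C = 1 − h₂(ε) where h₂ is the binary entropy function.
h₂(0.173) = −0.173·log₂0.173 − 0.827·log₂0.827 = 0.6645.
C = 1 − 0.6645 = 0.3355 bits per channel use.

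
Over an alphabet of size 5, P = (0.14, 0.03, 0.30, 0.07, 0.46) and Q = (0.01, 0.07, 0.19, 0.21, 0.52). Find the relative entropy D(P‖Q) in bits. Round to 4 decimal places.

0.5017 bits

D(P‖Q) = Σ p·log₂(p/q).
  0.14·log₂(0.14/0.01) = 0.53303
  0.03·log₂(0.03/0.07) = -0.03667
  0.30·log₂(0.30/0.19) = 0.19769
  0.07·log₂(0.07/0.21) = -0.11095
  0.46·log₂(0.46/0.52) = -0.08136
D(P‖Q) = 0.5017 bits.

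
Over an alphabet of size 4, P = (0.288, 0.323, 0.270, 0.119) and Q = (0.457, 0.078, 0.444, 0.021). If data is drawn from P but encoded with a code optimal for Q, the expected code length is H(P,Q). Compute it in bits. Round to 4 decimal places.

2.4936 bits

H(P,Q) = −Σ p·log₂ q.
  −0.288·log₂(0.457) = 0.32536
  −0.323·log₂(0.078) = 1.18876
  −0.270·log₂(0.444) = 0.31627
  −0.119·log₂(0.021) = 0.66324
H(P,Q) = 2.4936 bits.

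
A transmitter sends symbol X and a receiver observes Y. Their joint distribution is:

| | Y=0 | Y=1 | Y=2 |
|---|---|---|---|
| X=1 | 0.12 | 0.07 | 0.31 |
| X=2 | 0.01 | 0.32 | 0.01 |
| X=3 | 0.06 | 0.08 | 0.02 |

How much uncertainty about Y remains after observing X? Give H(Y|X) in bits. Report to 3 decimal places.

Chain rule: H(Y|X) = H(X,Y) − H(X).
Marginals: p(X) = (0.5000, 0.3400, 0.1600), p(Y) = (0.1900, 0.4700, 0.3400).
H(X,Y) = 2.4662 bits; H(X) = 1.4522 bits.
H(Y|X) = 2.4662 − 1.4522 = 1.014 bits.

1.014 bits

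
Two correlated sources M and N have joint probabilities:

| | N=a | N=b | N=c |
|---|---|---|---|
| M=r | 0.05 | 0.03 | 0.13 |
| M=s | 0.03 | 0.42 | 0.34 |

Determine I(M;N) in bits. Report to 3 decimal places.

0.106 bits

Marginals: p(M) = (0.2100, 0.7900), p(N) = (0.0800, 0.4500, 0.4700).
I(M;N) = Σ p(x,y)·log₂[p(x,y)/(p(x)p(y))].
  (r,a): 0.05·log₂(2.9762) = 0.0787
  (r,b): 0.03·log₂(0.3175) = -0.0497
  (r,c): 0.13·log₂(1.3171) = 0.0517
  (s,a): 0.03·log₂(0.4747) = -0.0322
  (s,b): 0.42·log₂(1.1814) = 0.1010
  (s,c): 0.34·log₂(0.9157) = -0.0432
Sum = 0.106 bits.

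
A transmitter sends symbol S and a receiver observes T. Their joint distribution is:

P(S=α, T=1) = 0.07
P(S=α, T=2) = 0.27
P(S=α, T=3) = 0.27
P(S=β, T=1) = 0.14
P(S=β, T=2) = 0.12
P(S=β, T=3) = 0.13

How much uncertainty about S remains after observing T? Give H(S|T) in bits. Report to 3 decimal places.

0.904 bits

Chain rule: H(S|T) = H(S,T) − H(T).
Marginals: p(S) = (0.6100, 0.3900), p(T) = (0.2100, 0.3900, 0.4000).
H(S,T) = 2.4354 bits; H(T) = 1.5314 bits.
H(S|T) = 2.4354 − 1.5314 = 0.904 bits.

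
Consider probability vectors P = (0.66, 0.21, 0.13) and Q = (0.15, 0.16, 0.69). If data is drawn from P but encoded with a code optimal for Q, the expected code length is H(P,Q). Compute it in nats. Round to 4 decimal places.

1.6852 nats

H(P,Q) = −Σ p·ln q.
  −0.66·ln(0.15) = 1.25210
  −0.21·ln(0.16) = 0.38484
  −0.13·ln(0.69) = 0.04824
H(P,Q) = 1.6852 nats.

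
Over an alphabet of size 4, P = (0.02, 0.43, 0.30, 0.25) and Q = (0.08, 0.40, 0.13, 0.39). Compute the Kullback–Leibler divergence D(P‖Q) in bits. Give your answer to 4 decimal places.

0.2064 bits

D(P‖Q) = Σ p·log₂(p/q).
  0.02·log₂(0.02/0.08) = -0.04000
  0.43·log₂(0.43/0.40) = 0.04486
  0.30·log₂(0.30/0.13) = 0.36194
  0.25·log₂(0.25/0.39) = -0.16039
D(P‖Q) = 0.2064 bits.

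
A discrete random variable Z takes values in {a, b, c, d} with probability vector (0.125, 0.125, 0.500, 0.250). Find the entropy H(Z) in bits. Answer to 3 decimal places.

1.750 bits

H(Z) = −Σ p·log₂ p.
  −(0.125)·log₂(0.125) = 0.3750
  −(0.125)·log₂(0.125) = 0.3750
  −(0.500)·log₂(0.500) = 0.5000
  −(0.250)·log₂(0.250) = 0.5000
Sum: 0.3750 + 0.3750 + 0.5000 + 0.5000 = 1.750 bits.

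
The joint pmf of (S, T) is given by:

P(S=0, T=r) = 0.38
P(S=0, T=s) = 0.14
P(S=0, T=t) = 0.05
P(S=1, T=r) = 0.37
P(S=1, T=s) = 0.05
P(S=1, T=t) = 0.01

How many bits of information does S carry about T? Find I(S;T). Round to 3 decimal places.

Marginals: p(S) = (0.5700, 0.4300), p(T) = (0.7500, 0.1900, 0.0600).
I(S;T) = H(S) + H(T) − H(S,T).
H(S) = 0.9858, H(T) = 1.0100, H(S,T) = 1.9569.
I(S;T) = 0.9858 + 1.0100 − 1.9569 = 0.039 bits.

0.039 bits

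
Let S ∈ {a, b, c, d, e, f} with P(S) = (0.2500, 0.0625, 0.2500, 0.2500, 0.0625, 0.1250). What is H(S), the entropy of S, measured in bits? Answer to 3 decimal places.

2.375 bits

H(S) = −Σ p·log₂ p.
  −(0.2500)·log₂(0.2500) = 0.5000
  −(0.0625)·log₂(0.0625) = 0.2500
  −(0.2500)·log₂(0.2500) = 0.5000
  −(0.2500)·log₂(0.2500) = 0.5000
  −(0.0625)·log₂(0.0625) = 0.2500
  −(0.1250)·log₂(0.1250) = 0.3750
Sum: 0.5000 + 0.2500 + 0.5000 + 0.5000 + 0.2500 + 0.3750 = 2.375 bits.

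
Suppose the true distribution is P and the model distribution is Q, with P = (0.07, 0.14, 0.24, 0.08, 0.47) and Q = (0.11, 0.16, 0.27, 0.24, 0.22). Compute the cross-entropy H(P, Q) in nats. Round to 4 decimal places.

H(P,Q) = −Σ p·ln q.
  −0.07·ln(0.11) = 0.15451
  −0.14·ln(0.16) = 0.25656
  −0.24·ln(0.27) = 0.31424
  −0.08·ln(0.24) = 0.11417
  −0.47·ln(0.22) = 0.71164
H(P,Q) = 1.5511 nats.

1.5511 nats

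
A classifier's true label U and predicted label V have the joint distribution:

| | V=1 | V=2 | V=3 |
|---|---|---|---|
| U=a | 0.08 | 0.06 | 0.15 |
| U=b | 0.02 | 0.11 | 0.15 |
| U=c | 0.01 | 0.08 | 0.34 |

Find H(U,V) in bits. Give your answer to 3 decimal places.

H(U,V) = −Σ p(x,y)·log₂ p(x,y) over all 9 cells.
  cell (a,1): −0.08·log₂0.08 = 0.2915
  cell (a,2): −0.06·log₂0.06 = 0.2435
  cell (a,3): −0.15·log₂0.15 = 0.4105
  cell (b,1): −0.02·log₂0.02 = 0.1129
  cell (b,2): −0.11·log₂0.11 = 0.3503
  cell (b,3): −0.15·log₂0.15 = 0.4105
  cell (c,1): −0.01·log₂0.01 = 0.0664
  cell (c,2): −0.08·log₂0.08 = 0.2915
  cell (c,3): −0.34·log₂0.34 = 0.5292
Sum = 2.706 bits.

2.706 bits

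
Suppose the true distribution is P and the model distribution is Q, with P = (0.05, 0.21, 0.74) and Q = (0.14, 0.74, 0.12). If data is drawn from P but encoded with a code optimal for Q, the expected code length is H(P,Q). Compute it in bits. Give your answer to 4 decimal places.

2.4966 bits

H(P,Q) = −Σ p·log₂ q.
  −0.05·log₂(0.14) = 0.14183
  −0.21·log₂(0.74) = 0.09122
  −0.74·log₂(0.12) = 2.26358
H(P,Q) = 2.4966 bits.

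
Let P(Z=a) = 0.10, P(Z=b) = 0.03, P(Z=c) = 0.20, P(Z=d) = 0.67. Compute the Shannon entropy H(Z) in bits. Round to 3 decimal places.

1.335 bits

H(Z) = −Σ p·log₂ p.
  −(0.10)·log₂(0.10) = 0.3322
  −(0.03)·log₂(0.03) = 0.1518
  −(0.20)·log₂(0.20) = 0.4644
  −(0.67)·log₂(0.67) = 0.3871
Sum: 0.3322 + 0.1518 + 0.4644 + 0.3871 = 1.335 bits.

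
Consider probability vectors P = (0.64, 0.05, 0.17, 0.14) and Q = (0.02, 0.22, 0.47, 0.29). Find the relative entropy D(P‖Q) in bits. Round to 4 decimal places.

2.6966 bits

D(P‖Q) = Σ p·log₂(p/q).
  0.64·log₂(0.64/0.02) = 3.20000
  0.05·log₂(0.05/0.22) = -0.10688
  0.17·log₂(0.17/0.47) = -0.24941
  0.14·log₂(0.14/0.29) = -0.14709
D(P‖Q) = 2.6966 bits.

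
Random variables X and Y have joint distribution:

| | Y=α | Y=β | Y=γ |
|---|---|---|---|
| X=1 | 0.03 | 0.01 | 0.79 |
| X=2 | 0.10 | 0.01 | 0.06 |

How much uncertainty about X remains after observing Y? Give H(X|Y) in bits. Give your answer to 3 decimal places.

Chain rule: H(X|Y) = H(X,Y) − H(Y).
Marginals: p(X) = (0.8300, 0.1700), p(Y) = (0.1300, 0.0200, 0.8500).
H(X,Y) = 1.1290 bits; H(Y) = 0.6948 bits.
H(X|Y) = 1.1290 − 0.6948 = 0.434 bits.

0.434 bits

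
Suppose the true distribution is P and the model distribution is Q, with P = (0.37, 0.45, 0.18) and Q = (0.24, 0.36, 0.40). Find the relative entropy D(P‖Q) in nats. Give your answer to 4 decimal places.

D(P‖Q) = Σ p·ln(p/q).
  0.37·ln(0.37/0.24) = 0.16016
  0.45·ln(0.45/0.36) = 0.10041
  0.18·ln(0.18/0.40) = -0.14373
D(P‖Q) = 0.1168 nats.

0.1168 nats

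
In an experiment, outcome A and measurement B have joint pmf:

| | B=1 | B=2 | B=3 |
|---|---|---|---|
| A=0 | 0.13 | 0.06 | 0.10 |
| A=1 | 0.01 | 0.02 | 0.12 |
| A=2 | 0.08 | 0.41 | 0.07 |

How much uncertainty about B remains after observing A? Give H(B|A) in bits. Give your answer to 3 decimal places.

1.195 bits

Marginals: p(A) = (0.2900, 0.1500, 0.5600), p(B) = (0.2200, 0.4900, 0.2900).
H(B|A) = Σ p(A) · H(B|A=·).
  A=0: p=0.2900, H(B|A=0) = 1.5189
  A=1: p=0.1500, H(B|A=1) = 0.9056
  A=2: p=0.5600, H(B|A=2) = 1.1054
Weighted sum = 1.195 bits.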